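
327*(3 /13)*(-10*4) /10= -3924 /13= -301.85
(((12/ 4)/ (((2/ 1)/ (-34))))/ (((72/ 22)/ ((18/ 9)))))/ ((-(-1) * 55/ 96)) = -272/ 5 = -54.40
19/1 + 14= 33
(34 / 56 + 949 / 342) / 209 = 16193 / 1000692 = 0.02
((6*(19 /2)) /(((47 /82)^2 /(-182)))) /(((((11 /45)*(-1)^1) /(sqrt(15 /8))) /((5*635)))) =2491553405250*sqrt(30) /24299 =561619821.10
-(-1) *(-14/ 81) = -14/ 81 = -0.17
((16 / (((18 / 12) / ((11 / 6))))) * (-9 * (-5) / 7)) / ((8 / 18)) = 1980 / 7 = 282.86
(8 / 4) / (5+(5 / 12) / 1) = 24 / 65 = 0.37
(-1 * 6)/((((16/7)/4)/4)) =-42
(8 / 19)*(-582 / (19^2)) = -4656 / 6859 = -0.68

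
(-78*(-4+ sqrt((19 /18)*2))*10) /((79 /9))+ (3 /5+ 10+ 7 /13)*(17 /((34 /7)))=2025386 /5135 - 2340*sqrt(19) /79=265.32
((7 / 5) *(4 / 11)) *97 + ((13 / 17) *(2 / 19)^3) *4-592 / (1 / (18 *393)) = -26856786975692 / 6413165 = -4187758.61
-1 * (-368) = 368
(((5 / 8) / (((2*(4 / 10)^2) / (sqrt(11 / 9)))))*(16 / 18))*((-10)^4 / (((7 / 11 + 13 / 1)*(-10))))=-6875*sqrt(11) / 162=-140.75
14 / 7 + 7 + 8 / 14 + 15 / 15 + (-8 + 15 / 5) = 39 / 7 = 5.57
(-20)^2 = 400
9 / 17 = 0.53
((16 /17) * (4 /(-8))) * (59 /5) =-472 /85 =-5.55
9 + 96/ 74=381/ 37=10.30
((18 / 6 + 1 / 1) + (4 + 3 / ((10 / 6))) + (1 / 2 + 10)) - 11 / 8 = 757 / 40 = 18.92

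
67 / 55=1.22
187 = 187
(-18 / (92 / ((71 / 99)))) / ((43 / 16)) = -568 / 10879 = -0.05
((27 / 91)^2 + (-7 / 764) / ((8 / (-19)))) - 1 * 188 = -187.89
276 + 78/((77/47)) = 24918/77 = 323.61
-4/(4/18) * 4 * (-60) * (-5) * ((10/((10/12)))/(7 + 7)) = -129600/7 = -18514.29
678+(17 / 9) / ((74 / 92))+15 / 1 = 231551 / 333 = 695.35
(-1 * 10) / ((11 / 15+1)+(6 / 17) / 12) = -5100 / 899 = -5.67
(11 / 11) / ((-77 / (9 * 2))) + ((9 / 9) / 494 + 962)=36583741 / 38038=961.77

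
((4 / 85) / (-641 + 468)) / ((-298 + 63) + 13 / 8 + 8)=0.00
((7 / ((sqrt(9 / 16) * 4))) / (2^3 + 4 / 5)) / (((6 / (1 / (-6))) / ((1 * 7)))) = -245 / 4752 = -0.05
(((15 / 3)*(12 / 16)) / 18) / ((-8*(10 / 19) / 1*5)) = -0.01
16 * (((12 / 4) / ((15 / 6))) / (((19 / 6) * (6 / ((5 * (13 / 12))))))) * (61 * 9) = 57096 / 19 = 3005.05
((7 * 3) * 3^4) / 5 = 1701 / 5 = 340.20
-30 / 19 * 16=-480 / 19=-25.26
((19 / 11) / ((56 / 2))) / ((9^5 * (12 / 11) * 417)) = 19 / 8273473488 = 0.00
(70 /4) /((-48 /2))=-35 /48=-0.73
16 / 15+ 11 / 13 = 373 / 195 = 1.91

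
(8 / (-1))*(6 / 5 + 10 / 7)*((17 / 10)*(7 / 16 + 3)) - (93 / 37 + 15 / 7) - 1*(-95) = -42142 / 1295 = -32.54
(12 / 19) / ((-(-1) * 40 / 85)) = 51 / 38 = 1.34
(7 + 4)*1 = 11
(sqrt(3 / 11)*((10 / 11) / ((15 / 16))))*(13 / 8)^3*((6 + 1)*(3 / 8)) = 15379*sqrt(33) / 15488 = 5.70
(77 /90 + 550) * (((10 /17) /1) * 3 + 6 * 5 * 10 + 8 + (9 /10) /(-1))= 2603139539 /15300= 170139.84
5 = 5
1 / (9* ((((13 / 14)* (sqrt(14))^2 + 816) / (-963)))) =-107 / 829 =-0.13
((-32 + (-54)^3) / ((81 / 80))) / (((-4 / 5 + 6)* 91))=-31499200 / 95823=-328.72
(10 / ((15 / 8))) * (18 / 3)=32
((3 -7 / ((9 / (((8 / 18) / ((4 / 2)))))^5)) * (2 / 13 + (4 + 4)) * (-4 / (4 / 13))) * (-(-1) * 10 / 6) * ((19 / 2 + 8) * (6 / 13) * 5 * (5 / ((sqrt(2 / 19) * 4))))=-2425494347005625 * sqrt(38) / 181312788852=-82463.85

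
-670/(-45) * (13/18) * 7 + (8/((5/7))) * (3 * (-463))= -6270019/405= -15481.53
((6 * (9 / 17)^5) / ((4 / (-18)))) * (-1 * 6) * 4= 38263752 / 1419857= 26.95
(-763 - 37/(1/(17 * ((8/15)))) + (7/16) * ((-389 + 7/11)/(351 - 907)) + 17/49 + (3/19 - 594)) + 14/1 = -143288518907/85409940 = -1677.66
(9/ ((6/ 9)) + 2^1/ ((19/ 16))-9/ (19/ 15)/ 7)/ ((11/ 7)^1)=3769/ 418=9.02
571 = 571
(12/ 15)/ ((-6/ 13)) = -26/ 15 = -1.73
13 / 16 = 0.81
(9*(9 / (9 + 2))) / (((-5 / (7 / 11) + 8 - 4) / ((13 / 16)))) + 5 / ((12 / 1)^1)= -599 / 528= -1.13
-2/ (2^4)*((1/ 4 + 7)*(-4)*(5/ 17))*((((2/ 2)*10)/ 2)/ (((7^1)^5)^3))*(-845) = -612625/ 645668365352248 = -0.00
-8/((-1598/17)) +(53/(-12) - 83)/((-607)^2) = 17636249/207805236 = 0.08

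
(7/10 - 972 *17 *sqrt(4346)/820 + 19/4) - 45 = -4131 *sqrt(4346)/205 - 791/20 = -1368.00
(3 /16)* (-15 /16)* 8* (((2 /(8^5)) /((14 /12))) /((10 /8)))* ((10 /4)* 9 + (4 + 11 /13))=-19197 /11927552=-0.00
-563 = -563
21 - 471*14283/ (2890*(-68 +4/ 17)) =1204437/ 21760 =55.35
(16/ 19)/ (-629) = -16/ 11951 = -0.00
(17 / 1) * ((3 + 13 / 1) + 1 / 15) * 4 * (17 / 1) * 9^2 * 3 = 22566276 / 5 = 4513255.20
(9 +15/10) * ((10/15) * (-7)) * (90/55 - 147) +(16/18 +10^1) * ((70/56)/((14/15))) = 7137.40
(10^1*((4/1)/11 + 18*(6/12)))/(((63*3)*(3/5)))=5150/6237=0.83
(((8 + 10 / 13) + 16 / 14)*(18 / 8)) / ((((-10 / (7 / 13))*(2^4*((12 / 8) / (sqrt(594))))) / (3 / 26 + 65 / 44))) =-336159*sqrt(66) / 1406080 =-1.94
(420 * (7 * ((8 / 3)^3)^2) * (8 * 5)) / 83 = 509496.99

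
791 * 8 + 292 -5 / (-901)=5964625 / 901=6620.01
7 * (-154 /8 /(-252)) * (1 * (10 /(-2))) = -2.67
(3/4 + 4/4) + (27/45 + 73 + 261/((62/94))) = 292057/620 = 471.06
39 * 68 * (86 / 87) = 76024 / 29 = 2621.52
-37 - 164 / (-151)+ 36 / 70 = -187087 / 5285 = -35.40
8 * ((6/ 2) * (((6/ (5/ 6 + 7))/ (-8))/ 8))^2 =729/ 70688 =0.01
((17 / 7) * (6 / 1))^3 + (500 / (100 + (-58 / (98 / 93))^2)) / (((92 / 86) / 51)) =183849375317406 / 59277228101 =3101.52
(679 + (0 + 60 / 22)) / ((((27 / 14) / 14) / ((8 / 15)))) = 11758432 / 4455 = 2639.38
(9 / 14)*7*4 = 18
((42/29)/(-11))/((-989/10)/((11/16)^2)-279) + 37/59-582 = -293829878833/505407157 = -581.37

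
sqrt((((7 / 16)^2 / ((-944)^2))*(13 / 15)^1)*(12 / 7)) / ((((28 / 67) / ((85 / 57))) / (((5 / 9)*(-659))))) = -3753005*sqrt(455) / 108476928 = -0.74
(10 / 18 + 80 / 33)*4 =1180 / 99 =11.92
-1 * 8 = -8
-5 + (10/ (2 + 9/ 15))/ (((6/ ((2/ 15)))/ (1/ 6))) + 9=1409/ 351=4.01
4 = 4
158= 158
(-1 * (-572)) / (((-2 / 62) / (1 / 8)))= -4433 / 2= -2216.50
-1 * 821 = -821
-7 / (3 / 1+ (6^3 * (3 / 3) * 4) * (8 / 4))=-7 / 1731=-0.00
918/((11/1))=918/11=83.45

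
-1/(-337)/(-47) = -1/15839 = -0.00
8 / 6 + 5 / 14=71 / 42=1.69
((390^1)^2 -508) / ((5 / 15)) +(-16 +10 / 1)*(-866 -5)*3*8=580200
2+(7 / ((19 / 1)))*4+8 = 218 / 19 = 11.47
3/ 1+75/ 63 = 88/ 21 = 4.19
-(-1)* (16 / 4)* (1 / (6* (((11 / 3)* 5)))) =0.04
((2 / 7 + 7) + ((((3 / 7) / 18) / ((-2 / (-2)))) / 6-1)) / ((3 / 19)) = 30115 / 756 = 39.83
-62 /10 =-31 /5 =-6.20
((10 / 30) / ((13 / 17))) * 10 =170 / 39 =4.36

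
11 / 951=0.01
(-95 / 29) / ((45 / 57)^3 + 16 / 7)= -4561235 / 3867701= -1.18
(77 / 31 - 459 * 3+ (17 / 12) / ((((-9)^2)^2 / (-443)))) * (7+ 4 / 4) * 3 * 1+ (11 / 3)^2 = -6707273483 / 203391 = -32977.24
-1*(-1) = 1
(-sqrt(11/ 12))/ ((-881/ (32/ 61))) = 16 * sqrt(33)/ 161223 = 0.00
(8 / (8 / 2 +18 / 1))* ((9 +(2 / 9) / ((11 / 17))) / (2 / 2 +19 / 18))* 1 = 200 / 121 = 1.65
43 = 43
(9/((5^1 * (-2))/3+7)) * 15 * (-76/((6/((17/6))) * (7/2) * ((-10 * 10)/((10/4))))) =2907/308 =9.44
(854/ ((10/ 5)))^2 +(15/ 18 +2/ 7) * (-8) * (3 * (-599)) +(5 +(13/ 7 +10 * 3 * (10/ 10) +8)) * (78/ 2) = 1401161/ 7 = 200165.86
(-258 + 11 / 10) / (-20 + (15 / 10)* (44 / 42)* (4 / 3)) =53949 / 3760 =14.35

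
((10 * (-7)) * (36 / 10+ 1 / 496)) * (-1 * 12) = 187593 / 62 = 3025.69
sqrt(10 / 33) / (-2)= -sqrt(330) / 66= -0.28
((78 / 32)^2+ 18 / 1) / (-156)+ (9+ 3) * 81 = 12937221 / 13312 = 971.85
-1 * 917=-917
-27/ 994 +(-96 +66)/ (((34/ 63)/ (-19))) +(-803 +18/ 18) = 4294615/ 16898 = 254.15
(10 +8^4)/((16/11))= 22583/8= 2822.88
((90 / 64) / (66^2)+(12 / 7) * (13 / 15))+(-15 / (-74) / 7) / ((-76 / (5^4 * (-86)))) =8370802353 / 381082240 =21.97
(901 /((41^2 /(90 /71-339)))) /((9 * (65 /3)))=-7201693 /7757815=-0.93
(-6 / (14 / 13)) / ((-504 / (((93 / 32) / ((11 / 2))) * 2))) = 403 / 34496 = 0.01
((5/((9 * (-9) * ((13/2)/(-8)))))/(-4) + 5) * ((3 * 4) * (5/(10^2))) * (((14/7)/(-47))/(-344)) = 1049/2837484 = 0.00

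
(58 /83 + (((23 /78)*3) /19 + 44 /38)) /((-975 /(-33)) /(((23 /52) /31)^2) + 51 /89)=40414659967 /3081840787092938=0.00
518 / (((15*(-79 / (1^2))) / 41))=-21238 / 1185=-17.92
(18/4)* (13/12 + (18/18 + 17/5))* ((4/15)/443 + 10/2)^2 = 363270759089/588747000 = 617.02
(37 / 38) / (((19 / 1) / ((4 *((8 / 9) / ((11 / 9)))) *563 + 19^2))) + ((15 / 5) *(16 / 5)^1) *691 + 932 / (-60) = 800613067 / 119130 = 6720.50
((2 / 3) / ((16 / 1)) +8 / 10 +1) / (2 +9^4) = 0.00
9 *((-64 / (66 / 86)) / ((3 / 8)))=-22016 / 11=-2001.45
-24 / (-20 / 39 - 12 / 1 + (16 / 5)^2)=10.56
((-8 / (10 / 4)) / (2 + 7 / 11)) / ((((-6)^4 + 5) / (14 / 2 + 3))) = -352 / 37729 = -0.01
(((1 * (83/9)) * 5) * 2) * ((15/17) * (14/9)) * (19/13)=1103900/5967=185.00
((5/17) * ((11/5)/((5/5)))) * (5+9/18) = 121/34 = 3.56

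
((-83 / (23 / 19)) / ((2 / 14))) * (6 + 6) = -5759.48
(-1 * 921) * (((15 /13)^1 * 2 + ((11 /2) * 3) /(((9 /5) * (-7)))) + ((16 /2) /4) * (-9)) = 2849881 /182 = 15658.69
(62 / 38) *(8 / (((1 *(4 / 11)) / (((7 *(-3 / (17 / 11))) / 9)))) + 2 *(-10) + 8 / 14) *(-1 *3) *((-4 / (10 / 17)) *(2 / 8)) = -291307 / 665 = -438.06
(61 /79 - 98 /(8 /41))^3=-3979390040033563 /31554496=-126111665.36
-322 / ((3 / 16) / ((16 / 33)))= -82432 / 99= -832.65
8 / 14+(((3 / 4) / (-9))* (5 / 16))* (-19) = 1433 / 1344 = 1.07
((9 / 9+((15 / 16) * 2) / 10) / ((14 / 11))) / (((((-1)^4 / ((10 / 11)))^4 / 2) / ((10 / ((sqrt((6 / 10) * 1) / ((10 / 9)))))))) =1187500 * sqrt(15) / 251559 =18.28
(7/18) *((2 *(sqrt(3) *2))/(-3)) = -14 *sqrt(3)/27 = -0.90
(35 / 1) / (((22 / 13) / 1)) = 455 / 22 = 20.68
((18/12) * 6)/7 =9/7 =1.29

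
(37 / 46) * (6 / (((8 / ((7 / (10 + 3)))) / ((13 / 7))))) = 111 / 184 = 0.60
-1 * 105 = -105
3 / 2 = 1.50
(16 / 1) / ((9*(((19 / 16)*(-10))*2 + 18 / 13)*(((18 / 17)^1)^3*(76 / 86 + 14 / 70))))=-109854680 / 1777893219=-0.06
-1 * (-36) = 36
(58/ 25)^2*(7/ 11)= 3.43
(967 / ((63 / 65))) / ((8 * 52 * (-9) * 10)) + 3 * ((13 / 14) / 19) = 82715 / 689472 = 0.12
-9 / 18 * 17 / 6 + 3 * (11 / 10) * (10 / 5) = 311 / 60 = 5.18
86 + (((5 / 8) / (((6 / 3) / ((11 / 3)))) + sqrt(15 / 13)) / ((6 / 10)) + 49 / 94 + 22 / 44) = 90.72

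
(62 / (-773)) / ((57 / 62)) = -0.09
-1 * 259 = -259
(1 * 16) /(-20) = -4 /5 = -0.80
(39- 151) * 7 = -784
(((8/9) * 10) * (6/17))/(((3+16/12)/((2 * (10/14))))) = 1600/1547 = 1.03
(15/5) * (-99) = -297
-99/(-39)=33/13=2.54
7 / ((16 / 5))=35 / 16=2.19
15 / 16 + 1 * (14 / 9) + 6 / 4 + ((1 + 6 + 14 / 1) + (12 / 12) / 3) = 3647 / 144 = 25.33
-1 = -1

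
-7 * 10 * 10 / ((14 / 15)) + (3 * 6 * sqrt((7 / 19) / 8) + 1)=-749 + 9 * sqrt(266) / 38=-745.14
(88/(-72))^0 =1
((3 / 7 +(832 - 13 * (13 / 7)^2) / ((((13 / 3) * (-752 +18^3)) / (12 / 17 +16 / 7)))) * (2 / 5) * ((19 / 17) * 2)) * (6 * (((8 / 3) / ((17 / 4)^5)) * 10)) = 0.06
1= 1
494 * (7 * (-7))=-24206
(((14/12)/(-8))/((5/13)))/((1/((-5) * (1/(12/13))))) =1183/576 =2.05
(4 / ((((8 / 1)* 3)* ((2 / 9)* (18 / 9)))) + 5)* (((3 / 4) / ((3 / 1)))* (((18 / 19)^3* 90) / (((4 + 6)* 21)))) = 94041 / 192052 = 0.49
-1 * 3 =-3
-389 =-389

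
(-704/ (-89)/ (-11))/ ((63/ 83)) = -5312/ 5607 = -0.95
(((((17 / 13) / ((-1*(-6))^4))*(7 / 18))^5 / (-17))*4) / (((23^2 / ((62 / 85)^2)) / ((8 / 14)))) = -666827329 / 530053859921952668412189081600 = -0.00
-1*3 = -3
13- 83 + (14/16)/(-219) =-122647/1752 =-70.00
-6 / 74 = -3 / 37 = -0.08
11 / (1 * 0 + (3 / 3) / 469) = 5159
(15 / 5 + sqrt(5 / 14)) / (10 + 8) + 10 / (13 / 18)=sqrt(70) / 252 + 1093 / 78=14.05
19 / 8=2.38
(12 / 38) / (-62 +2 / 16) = -0.01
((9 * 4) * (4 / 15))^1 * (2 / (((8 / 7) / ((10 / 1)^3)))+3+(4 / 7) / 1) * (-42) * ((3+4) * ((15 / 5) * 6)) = -89087040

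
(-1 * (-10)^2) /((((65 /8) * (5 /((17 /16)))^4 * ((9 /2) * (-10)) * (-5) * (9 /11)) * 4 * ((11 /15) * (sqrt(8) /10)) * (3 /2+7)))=-4913 * sqrt(2) /359424000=-0.00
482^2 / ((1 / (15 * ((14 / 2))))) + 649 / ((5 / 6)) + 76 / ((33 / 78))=1341723814 / 55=24394978.44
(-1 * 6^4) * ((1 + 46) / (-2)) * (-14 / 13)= -32798.77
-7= -7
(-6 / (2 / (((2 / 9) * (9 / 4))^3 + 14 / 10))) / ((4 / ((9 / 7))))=-1647 / 1120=-1.47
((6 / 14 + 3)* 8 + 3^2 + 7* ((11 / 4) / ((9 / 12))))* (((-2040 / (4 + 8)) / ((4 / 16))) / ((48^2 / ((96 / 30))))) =-11084 / 189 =-58.65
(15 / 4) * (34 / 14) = 255 / 28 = 9.11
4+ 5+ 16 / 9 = 97 / 9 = 10.78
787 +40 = 827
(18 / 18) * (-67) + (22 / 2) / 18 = -1195 / 18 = -66.39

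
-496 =-496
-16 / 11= -1.45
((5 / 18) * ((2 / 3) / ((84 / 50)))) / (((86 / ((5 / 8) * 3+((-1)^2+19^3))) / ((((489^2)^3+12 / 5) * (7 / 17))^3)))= 31829849306080887567298419662807230645591718550327587245 / 20280864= 1569452332310935449658280000000000000000000000000.00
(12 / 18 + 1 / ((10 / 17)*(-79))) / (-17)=-1529 / 40290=-0.04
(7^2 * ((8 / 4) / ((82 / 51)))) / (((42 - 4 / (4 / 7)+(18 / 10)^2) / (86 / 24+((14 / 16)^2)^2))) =1066968875 / 160546816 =6.65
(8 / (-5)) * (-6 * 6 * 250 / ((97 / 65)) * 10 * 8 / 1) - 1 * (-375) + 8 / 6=224749513 / 291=772335.10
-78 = -78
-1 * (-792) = 792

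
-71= -71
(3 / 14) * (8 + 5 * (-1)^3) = 9 / 14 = 0.64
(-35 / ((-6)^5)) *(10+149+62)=7735 / 7776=0.99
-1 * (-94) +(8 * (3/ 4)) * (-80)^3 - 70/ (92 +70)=-248824421/ 81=-3071906.43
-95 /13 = -7.31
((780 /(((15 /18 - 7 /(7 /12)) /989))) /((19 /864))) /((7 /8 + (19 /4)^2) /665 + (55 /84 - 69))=45987.86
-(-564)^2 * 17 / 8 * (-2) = 1351908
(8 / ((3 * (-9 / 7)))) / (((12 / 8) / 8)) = -896 / 81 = -11.06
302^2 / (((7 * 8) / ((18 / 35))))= 205209 / 245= 837.59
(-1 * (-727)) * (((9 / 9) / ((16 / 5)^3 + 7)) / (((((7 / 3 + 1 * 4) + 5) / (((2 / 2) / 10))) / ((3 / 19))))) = 54525 / 2140844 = 0.03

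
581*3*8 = 13944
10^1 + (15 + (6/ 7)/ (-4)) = 347/ 14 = 24.79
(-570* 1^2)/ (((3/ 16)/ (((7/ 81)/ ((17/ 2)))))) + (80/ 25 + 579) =3795647/ 6885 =551.29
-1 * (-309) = 309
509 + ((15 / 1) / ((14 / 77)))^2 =29261 / 4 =7315.25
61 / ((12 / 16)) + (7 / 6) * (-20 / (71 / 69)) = 12494 / 213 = 58.66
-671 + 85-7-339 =-932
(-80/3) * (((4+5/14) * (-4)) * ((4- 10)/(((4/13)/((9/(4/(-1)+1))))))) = 190320/7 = 27188.57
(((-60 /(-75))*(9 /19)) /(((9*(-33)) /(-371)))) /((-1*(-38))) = 742 /59565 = 0.01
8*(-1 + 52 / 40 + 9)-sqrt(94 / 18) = 372 / 5-sqrt(47) / 3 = 72.11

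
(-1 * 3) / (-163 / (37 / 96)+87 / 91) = 3367 / 473583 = 0.01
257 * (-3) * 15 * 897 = -10373805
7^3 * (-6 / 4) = -1029 / 2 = -514.50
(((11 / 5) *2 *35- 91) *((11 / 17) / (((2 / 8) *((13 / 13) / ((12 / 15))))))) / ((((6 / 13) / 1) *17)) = 24024 / 1445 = 16.63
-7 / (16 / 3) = -21 / 16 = -1.31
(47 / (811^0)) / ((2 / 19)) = 893 / 2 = 446.50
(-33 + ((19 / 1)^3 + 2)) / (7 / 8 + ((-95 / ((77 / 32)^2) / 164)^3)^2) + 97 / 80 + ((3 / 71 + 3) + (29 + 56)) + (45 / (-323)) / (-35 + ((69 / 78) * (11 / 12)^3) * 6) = 22728729060456760537496143318765479050338499453 / 2879723016643967060668322589403093627797520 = 7892.68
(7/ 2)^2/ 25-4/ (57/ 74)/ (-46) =79039/ 131100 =0.60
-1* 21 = -21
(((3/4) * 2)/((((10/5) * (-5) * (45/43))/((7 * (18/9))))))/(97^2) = -301/1411350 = -0.00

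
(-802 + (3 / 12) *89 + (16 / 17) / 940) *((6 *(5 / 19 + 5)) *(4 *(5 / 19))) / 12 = -623019450 / 288439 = -2159.97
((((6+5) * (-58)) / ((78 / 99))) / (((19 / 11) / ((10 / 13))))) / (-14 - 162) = 52635 / 25688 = 2.05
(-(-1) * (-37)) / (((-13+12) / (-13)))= -481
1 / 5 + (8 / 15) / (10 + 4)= 5 / 21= 0.24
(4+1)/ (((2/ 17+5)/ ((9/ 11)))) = 255/ 319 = 0.80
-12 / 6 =-2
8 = 8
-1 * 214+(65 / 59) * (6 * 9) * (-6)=-33686 / 59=-570.95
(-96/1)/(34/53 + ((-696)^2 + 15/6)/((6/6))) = -3392/17116143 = -0.00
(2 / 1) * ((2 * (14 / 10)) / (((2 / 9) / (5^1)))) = 126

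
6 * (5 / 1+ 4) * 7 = 378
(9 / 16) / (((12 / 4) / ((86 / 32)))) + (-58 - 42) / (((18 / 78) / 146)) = -48588413 / 768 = -63266.16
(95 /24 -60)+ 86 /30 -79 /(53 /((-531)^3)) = 473119166829 /2120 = 223169418.32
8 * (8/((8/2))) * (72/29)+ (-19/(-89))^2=9135461/229709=39.77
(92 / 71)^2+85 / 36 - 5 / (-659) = 484078931 / 119592684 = 4.05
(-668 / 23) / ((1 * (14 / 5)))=-1670 / 161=-10.37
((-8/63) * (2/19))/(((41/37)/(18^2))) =-21312/5453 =-3.91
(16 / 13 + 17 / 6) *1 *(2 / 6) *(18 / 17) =317 / 221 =1.43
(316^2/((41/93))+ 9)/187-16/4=9256309/7667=1207.29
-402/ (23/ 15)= -6030/ 23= -262.17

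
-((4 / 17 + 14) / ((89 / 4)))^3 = -907039232 / 3463512697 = -0.26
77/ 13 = 5.92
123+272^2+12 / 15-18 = 370449 / 5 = 74089.80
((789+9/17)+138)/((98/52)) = 409968/833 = 492.16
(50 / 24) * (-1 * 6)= -25 / 2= -12.50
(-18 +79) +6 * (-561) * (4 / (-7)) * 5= 9678.14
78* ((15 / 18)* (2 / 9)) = 130 / 9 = 14.44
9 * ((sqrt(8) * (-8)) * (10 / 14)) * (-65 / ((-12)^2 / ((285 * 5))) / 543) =154375 * sqrt(2) / 1267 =172.31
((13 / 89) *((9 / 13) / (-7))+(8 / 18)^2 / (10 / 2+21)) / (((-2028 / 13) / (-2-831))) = -534667 / 14619852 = -0.04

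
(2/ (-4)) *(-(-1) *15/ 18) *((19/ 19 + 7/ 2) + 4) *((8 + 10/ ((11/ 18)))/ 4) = -5695/ 264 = -21.57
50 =50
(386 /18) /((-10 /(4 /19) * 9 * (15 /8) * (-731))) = 3088 /84375675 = 0.00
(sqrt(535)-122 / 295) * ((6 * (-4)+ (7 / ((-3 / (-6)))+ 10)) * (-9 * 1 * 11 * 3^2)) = 0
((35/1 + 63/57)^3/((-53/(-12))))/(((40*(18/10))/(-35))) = -5649504980/1090581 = -5180.27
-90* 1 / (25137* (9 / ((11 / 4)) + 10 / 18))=-330 / 352849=-0.00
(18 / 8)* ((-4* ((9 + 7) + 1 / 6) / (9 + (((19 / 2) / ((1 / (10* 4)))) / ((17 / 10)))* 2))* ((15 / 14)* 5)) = -371025 / 217084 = -1.71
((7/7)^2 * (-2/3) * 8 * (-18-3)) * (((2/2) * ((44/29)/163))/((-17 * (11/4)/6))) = -10752/80359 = -0.13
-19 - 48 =-67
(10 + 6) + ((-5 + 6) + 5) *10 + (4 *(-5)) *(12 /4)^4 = -1544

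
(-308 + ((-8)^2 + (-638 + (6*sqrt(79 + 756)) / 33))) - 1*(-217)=-665 + 2*sqrt(835) / 11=-659.75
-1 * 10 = -10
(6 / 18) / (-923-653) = -1 / 4728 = -0.00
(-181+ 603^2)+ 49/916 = 363428.05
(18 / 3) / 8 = 3 / 4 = 0.75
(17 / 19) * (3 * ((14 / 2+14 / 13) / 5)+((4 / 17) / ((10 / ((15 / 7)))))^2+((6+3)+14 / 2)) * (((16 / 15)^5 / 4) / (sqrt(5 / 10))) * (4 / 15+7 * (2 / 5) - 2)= 16098153988096 * sqrt(2) / 2343632484375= 9.71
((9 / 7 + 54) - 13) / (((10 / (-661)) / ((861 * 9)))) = -21659119.20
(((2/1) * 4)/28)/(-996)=-1/3486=-0.00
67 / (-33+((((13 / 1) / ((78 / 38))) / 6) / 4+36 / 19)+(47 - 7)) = 1368 / 187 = 7.32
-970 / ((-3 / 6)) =1940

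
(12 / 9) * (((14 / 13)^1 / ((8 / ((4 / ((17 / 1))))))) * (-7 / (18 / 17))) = -98 / 351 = -0.28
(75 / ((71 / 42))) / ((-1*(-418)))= 1575 / 14839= 0.11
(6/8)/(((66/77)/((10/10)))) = 7/8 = 0.88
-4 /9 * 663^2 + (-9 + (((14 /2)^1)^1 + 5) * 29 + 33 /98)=-19112417 /98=-195024.66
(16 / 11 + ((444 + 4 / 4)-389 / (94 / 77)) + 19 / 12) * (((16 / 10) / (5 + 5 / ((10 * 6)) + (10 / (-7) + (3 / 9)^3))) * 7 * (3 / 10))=4248041868 / 36073675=117.76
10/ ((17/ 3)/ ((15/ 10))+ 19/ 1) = 18/ 41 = 0.44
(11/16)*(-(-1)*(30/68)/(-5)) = -33/544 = -0.06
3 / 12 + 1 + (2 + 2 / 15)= 203 / 60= 3.38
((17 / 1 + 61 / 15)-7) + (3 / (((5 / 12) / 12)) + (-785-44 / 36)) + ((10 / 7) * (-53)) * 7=-54709 / 45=-1215.76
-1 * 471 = -471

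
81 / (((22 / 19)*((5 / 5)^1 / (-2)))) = -1539 / 11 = -139.91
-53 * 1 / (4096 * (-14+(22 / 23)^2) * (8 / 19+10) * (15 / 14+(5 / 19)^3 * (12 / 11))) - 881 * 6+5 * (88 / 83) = -128923775075130199703 / 24414150891479040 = -5280.70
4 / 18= 2 / 9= 0.22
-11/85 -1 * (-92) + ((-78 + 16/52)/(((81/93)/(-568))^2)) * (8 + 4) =-106468282748969/268515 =-396507765.86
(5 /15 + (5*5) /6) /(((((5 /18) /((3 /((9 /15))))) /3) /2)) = 486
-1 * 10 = -10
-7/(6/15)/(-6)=35/12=2.92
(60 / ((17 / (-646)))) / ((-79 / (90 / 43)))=205200 / 3397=60.41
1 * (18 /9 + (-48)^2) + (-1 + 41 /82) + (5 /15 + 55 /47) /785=510368959 /221370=2305.50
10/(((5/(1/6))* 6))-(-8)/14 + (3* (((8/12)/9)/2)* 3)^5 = 2147/3402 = 0.63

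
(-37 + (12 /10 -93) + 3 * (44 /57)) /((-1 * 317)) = 12016 /30115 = 0.40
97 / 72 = 1.35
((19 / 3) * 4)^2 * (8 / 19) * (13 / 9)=31616 / 81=390.32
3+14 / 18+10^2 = 934 / 9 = 103.78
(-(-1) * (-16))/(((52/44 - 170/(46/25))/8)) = 8096/5769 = 1.40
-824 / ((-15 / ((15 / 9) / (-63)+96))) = 14946536 / 2835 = 5272.15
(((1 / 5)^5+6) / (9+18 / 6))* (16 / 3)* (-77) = -5775308 / 28125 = -205.34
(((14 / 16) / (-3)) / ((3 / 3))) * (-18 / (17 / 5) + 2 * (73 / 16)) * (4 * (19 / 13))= -69293 / 10608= -6.53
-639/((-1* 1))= 639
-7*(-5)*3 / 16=6.56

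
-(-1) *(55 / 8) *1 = 55 / 8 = 6.88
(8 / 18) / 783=4 / 7047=0.00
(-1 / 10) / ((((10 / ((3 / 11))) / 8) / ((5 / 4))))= -3 / 110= -0.03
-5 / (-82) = 5 / 82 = 0.06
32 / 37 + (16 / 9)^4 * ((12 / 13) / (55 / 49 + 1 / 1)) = 71235680 / 13675311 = 5.21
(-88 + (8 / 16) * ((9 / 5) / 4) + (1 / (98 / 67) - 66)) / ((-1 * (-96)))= -300059 / 188160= -1.59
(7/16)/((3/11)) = 77/48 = 1.60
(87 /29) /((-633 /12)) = -12 /211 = -0.06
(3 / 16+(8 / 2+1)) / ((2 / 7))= 581 / 32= 18.16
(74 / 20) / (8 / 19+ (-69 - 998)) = -703 / 202650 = -0.00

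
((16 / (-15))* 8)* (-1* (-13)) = -1664 / 15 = -110.93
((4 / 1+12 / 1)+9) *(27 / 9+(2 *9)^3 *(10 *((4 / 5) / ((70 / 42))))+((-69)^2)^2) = 567377940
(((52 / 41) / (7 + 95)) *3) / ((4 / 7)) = 91 / 1394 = 0.07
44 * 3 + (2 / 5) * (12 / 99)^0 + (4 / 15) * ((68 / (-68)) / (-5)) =9934 / 75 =132.45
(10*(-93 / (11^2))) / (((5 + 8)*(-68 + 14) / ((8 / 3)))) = 1240 / 42471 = 0.03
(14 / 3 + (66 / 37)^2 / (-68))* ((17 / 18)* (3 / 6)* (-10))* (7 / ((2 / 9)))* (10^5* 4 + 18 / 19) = -42899916604825 / 156066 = -274883168.69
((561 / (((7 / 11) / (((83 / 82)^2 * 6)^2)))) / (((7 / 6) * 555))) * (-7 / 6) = -878595896673 / 14637441980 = -60.02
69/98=0.70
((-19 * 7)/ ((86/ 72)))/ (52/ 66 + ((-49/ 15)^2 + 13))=-423225/ 92966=-4.55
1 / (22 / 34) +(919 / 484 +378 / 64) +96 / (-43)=1185103 / 166496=7.12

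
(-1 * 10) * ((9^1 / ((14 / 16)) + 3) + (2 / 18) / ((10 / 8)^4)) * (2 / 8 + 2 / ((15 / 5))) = -5774087 / 47250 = -122.20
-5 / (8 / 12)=-15 / 2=-7.50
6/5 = 1.20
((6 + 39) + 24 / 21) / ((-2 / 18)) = -2907 / 7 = -415.29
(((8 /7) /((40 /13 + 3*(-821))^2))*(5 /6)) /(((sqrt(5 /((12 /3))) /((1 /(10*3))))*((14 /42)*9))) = 676*sqrt(5) /966410336745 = 0.00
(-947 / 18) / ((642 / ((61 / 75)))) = -0.07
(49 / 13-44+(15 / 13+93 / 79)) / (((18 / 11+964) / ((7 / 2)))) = -2997071 / 21817588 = -0.14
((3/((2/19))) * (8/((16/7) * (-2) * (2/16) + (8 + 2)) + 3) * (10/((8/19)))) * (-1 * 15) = -3438525/88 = -39074.15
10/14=5/7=0.71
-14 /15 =-0.93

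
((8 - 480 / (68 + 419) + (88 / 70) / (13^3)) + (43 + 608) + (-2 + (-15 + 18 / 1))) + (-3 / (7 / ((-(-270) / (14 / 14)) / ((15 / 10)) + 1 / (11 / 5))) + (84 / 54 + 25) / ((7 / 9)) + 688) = 537078086758 / 411926515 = 1303.82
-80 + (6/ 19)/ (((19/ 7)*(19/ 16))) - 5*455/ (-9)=172.88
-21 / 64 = -0.33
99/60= 33/20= 1.65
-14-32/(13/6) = -374/13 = -28.77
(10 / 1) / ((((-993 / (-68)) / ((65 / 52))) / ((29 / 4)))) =12325 / 1986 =6.21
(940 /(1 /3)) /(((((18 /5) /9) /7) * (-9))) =-16450 /3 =-5483.33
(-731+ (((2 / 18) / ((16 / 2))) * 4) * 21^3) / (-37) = 433 / 74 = 5.85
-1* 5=-5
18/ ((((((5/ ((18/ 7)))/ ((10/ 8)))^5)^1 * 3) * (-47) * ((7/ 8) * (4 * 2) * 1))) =-177147/ 88472048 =-0.00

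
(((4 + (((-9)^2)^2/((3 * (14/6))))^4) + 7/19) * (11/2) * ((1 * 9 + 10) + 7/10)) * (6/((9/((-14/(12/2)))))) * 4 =-152588800472057391508/293265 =-520310301168081.40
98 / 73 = 1.34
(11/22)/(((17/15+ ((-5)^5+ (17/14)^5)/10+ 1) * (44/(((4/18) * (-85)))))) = 114287600/165112849869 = 0.00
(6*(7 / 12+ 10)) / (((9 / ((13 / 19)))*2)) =1651 / 684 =2.41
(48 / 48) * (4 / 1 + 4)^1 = 8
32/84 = 8/21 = 0.38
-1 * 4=-4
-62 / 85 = -0.73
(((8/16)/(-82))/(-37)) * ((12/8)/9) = 1/36408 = 0.00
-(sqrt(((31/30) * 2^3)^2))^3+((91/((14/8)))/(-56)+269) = -14026361/47250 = -296.85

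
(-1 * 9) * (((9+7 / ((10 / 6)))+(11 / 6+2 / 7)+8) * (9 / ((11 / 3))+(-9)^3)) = 58705236 / 385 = 152481.13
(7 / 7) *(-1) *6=-6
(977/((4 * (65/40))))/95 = 1954/1235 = 1.58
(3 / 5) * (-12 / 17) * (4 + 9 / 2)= -18 / 5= -3.60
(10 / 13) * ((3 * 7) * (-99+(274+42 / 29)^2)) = 13382225850 / 10933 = 1224021.39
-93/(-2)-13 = 67/2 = 33.50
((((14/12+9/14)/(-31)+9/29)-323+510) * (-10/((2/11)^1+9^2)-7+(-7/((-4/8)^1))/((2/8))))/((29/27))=1388680371990/162969821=8521.09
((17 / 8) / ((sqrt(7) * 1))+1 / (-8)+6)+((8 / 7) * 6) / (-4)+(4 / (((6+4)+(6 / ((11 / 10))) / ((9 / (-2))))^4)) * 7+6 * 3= 17 * sqrt(7) / 56+548701045883 / 24754835000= 22.97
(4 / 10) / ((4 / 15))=1.50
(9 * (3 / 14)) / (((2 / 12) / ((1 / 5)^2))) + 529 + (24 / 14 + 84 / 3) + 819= 241181 / 175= 1378.18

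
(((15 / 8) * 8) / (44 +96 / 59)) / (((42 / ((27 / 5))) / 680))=135405 / 4711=28.74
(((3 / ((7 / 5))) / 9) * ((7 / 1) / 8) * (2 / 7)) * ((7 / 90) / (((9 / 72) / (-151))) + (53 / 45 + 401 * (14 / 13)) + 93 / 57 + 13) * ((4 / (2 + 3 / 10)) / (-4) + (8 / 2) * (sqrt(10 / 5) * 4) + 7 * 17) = 2246500 * sqrt(2) / 6669 + 56724125 / 22724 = 2972.61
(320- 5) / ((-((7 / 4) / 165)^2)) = -19602000 / 7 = -2800285.71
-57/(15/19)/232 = -361/1160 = -0.31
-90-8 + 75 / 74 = -96.99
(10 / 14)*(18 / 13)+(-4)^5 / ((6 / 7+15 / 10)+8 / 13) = -16910798 / 49231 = -343.50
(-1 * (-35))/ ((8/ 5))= 175/ 8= 21.88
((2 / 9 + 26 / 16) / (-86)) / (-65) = 133 / 402480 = 0.00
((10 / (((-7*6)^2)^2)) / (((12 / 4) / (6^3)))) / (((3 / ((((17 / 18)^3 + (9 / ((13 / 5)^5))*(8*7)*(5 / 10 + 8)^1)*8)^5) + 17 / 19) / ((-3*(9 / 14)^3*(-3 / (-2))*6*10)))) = -3382812977922408789777853919532886746156861149521322536889925 / 182360505843746427767425450065910357134441656928944427701946904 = -0.02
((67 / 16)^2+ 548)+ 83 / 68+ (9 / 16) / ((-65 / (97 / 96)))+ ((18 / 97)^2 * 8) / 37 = 566.75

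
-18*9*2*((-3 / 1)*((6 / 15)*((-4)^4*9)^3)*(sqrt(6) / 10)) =11888133931008*sqrt(6) / 25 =1164794484993.47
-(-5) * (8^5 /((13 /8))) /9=1310720 /117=11202.74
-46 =-46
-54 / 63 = -6 / 7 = -0.86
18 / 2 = 9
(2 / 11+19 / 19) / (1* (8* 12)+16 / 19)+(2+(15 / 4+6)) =11.76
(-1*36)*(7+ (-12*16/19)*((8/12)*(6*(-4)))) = -115380/19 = -6072.63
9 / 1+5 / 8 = 77 / 8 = 9.62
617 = 617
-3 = -3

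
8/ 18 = 4/ 9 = 0.44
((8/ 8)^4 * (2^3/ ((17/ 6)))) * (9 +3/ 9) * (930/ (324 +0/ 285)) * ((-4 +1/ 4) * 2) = -86800/ 153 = -567.32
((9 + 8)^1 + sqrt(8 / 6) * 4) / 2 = 4 * sqrt(3) / 3 + 17 / 2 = 10.81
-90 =-90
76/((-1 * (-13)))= 76/13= 5.85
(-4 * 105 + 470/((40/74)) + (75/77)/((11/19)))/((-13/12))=-4585818/11011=-416.48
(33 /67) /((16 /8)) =33 /134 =0.25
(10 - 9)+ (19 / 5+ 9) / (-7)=-29 / 35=-0.83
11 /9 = 1.22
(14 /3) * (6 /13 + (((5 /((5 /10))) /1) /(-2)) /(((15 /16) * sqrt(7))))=28 /13 -32 * sqrt(7) /9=-7.25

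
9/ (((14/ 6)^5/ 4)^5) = 7808611824626688/ 1341068619663964900807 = 0.00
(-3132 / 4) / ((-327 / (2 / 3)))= 1.60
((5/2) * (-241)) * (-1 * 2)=1205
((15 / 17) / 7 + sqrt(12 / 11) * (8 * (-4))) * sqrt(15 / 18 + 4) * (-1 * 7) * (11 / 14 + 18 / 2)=-685 * sqrt(174) / 476 + 2192 * sqrt(638) / 11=5014.38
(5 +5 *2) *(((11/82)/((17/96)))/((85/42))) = 66528/11849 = 5.61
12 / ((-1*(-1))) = 12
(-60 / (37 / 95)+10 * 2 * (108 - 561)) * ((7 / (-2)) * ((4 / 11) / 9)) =530320 / 407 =1303.00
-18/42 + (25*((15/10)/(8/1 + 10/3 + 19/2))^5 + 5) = 39062913343/8544921875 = 4.57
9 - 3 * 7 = -12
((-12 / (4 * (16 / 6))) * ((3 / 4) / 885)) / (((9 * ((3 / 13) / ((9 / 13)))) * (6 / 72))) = -9 / 2360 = -0.00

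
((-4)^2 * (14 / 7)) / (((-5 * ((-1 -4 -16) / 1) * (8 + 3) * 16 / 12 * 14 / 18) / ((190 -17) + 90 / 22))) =4.73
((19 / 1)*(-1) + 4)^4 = 50625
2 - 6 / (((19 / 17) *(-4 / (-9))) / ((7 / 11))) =-2377 / 418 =-5.69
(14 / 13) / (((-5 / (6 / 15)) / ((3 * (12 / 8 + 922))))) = -77574 / 325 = -238.69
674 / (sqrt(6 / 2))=674 * sqrt(3) / 3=389.13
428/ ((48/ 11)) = 1177/ 12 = 98.08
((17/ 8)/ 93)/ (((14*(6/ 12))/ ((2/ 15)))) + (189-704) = -20115883/ 39060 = -515.00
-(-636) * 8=5088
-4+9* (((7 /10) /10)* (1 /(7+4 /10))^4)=-29985001 /7496644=-4.00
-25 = -25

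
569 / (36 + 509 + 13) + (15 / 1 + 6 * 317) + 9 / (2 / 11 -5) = 56668273 / 29574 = 1916.15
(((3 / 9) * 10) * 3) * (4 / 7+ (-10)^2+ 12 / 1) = 7880 / 7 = 1125.71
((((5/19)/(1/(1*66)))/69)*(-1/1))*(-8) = 880/437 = 2.01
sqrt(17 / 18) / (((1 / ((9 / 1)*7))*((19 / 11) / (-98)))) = -11319*sqrt(34) / 19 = -3473.71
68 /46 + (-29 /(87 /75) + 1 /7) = -3764 /161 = -23.38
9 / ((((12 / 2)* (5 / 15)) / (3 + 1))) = 18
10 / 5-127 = -125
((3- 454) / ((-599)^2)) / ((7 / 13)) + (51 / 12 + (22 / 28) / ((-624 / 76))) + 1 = 576741943 / 111945912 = 5.15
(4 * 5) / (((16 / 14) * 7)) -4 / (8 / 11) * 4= -39 / 2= -19.50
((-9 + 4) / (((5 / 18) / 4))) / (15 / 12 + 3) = -16.94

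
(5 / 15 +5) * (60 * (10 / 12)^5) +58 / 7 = 232844 / 1701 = 136.89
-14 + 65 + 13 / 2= 115 / 2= 57.50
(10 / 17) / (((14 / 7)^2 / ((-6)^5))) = -19440 / 17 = -1143.53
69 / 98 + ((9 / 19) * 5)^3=9403521 / 672182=13.99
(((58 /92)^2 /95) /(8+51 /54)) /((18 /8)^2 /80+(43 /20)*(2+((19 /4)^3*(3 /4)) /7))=3875328 /240695247043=0.00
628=628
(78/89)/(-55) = -78/4895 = -0.02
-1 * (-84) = 84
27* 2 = 54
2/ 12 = 1/ 6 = 0.17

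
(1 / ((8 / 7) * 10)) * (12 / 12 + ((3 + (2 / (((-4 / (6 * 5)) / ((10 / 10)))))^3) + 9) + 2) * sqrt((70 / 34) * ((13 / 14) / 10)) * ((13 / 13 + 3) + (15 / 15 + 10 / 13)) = -11025 * sqrt(221) / 221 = -741.62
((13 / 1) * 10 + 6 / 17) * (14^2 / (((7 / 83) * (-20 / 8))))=-10299968 / 85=-121176.09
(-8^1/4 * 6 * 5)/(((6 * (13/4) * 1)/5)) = -200/13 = -15.38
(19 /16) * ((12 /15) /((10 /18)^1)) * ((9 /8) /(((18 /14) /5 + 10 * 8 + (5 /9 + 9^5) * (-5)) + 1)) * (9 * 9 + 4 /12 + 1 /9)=-7896609 /14876392640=-0.00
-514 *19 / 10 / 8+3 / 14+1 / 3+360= 200317 / 840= 238.47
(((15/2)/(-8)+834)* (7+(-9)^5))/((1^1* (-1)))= 393485409/8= 49185676.12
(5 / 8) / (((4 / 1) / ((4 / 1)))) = 5 / 8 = 0.62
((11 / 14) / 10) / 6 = 0.01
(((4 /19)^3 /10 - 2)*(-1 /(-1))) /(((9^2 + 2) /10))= -1652 /6859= -0.24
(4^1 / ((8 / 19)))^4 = 130321 / 16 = 8145.06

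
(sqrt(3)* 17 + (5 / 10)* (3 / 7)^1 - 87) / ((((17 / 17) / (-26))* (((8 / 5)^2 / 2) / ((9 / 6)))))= 1184625 / 448 - 16575* sqrt(3) / 32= 1747.10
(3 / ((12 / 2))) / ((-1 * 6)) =-1 / 12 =-0.08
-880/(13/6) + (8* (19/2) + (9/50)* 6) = -106949/325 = -329.07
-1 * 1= -1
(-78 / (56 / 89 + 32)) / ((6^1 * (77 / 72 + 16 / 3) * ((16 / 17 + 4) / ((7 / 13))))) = -1513 / 223124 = -0.01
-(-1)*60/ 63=20/ 21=0.95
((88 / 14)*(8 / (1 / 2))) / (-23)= -4.37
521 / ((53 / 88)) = 45848 / 53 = 865.06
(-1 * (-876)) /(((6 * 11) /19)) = 2774 /11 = 252.18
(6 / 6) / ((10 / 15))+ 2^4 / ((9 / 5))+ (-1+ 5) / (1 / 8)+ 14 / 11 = 8645 / 198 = 43.66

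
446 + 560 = 1006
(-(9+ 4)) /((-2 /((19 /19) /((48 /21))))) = 2.84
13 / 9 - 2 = -5 / 9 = -0.56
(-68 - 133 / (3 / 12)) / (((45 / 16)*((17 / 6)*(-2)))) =640 / 17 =37.65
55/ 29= 1.90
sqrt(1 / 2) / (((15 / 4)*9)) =2*sqrt(2) / 135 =0.02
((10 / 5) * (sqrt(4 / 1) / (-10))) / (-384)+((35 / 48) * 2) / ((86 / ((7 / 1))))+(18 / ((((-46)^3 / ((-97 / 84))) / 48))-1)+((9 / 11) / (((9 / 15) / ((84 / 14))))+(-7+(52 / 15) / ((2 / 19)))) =1285707426709 / 38673539520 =33.25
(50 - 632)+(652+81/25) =1831/25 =73.24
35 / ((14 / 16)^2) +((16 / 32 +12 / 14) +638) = 9591 / 14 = 685.07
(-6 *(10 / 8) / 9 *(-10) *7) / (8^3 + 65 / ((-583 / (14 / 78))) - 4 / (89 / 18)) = 9080225 / 79569389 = 0.11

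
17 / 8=2.12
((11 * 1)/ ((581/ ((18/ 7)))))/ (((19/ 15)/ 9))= 26730/ 77273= 0.35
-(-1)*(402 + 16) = 418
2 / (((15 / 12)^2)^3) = 8192 / 15625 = 0.52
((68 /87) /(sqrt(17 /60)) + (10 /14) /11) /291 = 5 /22407 + 8 * sqrt(255) /25317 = 0.01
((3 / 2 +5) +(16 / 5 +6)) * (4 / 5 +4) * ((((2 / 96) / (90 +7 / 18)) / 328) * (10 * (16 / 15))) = 942 / 1667675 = 0.00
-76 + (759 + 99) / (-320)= -12589 / 160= -78.68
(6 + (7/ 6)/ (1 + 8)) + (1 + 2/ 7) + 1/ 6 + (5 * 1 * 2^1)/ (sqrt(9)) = 2063/ 189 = 10.92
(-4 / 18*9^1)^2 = 4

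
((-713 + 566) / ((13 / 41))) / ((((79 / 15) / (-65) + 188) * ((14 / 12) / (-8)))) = 3099600 / 183221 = 16.92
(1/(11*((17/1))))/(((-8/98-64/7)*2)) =-49/169048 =-0.00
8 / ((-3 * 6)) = -4 / 9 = -0.44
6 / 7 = 0.86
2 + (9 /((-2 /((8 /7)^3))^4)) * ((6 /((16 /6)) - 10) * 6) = -1769761238974 /13841287201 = -127.86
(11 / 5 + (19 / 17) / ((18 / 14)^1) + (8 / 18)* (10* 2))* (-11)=-131.54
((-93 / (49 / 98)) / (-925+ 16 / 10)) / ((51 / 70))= 21700 / 78489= 0.28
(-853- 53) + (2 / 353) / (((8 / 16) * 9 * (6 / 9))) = -959452 / 1059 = -906.00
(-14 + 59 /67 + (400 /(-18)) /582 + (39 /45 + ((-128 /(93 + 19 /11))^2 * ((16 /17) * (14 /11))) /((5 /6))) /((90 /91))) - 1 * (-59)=1998891650346577 /40485981604050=49.37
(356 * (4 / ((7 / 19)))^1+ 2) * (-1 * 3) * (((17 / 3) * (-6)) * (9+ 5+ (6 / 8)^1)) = 40726815 / 7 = 5818116.43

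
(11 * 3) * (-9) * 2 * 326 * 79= -15297876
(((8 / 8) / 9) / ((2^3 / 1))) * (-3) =-1 / 24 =-0.04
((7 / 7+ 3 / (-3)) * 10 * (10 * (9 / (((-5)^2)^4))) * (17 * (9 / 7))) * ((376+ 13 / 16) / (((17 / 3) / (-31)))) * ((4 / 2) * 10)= 0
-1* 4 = -4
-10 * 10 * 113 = -11300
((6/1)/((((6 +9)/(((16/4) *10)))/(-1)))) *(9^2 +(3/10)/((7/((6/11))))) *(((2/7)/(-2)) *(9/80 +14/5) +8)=-132480918/13475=-9831.61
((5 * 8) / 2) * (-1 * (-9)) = 180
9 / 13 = 0.69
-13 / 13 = -1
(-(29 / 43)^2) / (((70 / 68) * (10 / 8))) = -114376 / 323575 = -0.35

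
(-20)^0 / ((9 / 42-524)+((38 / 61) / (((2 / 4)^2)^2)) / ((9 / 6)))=-2562 / 1324915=-0.00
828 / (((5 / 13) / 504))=5425056 / 5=1085011.20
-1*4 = -4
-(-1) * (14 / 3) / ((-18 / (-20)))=5.19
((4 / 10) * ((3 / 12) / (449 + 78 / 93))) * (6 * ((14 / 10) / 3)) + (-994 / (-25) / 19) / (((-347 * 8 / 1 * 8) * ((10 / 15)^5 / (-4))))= 2050405931 / 588412064000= 0.00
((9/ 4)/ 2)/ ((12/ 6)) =9/ 16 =0.56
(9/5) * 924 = 8316/5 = 1663.20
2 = 2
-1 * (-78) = 78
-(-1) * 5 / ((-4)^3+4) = -1 / 12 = -0.08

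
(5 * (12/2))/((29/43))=1290/29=44.48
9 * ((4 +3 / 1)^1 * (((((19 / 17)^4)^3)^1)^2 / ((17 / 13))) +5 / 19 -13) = 63661223464586916949152887379206535 / 109641920834619645199851829830083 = 580.63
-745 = -745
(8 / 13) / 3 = 8 / 39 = 0.21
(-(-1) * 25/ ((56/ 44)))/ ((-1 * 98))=-275/ 1372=-0.20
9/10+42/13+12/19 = 11763/2470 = 4.76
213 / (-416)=-213 / 416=-0.51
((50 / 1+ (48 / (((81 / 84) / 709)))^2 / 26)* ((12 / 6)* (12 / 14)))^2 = 40715323951543450160704 / 6036849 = 6744466186174848.86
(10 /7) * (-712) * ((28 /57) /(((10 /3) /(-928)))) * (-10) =-26429440 /19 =-1391023.16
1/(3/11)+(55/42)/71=3663/994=3.69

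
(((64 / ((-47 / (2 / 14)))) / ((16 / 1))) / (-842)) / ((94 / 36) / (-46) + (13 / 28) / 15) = -2070 / 3700169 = -0.00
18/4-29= -49/2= -24.50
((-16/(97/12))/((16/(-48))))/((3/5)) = 960/97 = 9.90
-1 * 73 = -73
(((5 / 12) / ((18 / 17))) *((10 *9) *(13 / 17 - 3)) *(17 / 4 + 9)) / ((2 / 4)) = -25175 / 12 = -2097.92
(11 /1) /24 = 11 /24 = 0.46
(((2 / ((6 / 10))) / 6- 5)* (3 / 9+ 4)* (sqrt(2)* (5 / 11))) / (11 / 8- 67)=0.19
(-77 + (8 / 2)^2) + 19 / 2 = -51.50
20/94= 10/47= 0.21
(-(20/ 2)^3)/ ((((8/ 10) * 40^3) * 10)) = -1/ 512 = -0.00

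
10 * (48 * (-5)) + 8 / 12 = -7198 / 3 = -2399.33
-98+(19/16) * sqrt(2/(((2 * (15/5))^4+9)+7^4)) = -98+19 * sqrt(1853)/29648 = -97.97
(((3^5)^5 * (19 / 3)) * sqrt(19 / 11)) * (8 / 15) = 14309763181704 * sqrt(209) / 55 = 3761342663567.49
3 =3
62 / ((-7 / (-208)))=12896 / 7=1842.29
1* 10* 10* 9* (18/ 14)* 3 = 24300/ 7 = 3471.43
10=10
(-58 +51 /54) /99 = -1027 /1782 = -0.58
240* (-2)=-480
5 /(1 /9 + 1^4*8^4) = 0.00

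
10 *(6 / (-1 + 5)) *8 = 120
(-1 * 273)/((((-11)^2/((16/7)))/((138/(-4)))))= 21528/121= 177.92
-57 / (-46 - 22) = 57 / 68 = 0.84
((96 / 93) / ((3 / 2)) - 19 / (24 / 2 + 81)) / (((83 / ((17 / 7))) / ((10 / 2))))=1275 / 18011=0.07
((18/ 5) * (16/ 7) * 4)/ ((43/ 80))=18432/ 301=61.24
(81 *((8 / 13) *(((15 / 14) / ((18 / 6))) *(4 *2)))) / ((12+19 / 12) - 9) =31104 / 1001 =31.07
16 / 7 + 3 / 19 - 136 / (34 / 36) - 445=-586.56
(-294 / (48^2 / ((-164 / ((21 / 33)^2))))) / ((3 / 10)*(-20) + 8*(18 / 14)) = 34727 / 2880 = 12.06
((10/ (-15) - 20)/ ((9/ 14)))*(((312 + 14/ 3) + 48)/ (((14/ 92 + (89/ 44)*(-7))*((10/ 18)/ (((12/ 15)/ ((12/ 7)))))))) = 960987104/ 1366875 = 703.05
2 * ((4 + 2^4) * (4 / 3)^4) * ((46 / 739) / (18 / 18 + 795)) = 117760 / 11911941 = 0.01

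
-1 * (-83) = 83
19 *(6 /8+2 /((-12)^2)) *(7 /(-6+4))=-7315 /144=-50.80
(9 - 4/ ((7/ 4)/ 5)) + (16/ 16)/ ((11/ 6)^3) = -21115/ 9317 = -2.27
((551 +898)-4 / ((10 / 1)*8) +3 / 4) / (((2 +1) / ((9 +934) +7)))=1377215 / 3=459071.67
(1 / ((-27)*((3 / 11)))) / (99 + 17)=-11 / 9396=-0.00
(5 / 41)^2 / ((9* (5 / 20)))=100 / 15129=0.01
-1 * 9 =-9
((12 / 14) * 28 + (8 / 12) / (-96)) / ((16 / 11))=38005 / 2304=16.50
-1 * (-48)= 48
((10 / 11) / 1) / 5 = 2 / 11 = 0.18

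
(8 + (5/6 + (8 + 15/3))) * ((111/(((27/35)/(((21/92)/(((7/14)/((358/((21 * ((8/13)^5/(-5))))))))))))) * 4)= -56374260881575/10174464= -5540759.78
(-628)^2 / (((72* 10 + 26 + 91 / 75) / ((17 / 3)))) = 167613200 / 56041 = 2990.90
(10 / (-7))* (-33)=330 / 7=47.14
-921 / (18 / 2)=-102.33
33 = 33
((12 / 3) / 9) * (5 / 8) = 5 / 18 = 0.28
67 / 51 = 1.31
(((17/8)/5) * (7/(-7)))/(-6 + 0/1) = 17/240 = 0.07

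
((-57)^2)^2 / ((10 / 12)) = 63336006 / 5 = 12667201.20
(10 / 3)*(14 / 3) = 140 / 9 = 15.56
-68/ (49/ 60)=-4080/ 49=-83.27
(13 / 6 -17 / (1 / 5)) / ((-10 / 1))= 497 / 60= 8.28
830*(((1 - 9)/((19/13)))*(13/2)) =-561080/19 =-29530.53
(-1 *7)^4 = 2401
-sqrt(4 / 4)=-1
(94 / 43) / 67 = 94 / 2881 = 0.03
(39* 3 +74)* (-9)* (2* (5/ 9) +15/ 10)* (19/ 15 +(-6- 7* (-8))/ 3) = -2414813/ 30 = -80493.77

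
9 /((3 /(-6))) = -18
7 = 7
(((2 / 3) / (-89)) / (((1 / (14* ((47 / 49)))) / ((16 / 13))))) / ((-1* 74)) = 1504 / 898989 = 0.00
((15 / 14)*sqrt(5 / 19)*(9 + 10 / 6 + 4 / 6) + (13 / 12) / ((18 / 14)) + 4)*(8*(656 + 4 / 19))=4347176 / 171 + 8478240*sqrt(95) / 2527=58123.17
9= 9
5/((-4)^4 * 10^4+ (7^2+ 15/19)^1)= 95/48640946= 0.00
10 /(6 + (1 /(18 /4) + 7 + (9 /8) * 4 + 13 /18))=45 /83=0.54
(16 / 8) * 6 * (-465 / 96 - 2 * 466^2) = -41694417 / 8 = -5211802.12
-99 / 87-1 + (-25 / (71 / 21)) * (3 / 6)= -24029 / 4118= -5.84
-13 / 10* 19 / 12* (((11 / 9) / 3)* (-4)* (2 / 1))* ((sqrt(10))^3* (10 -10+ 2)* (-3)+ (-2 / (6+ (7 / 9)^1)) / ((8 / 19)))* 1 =-10868* sqrt(10) / 27 -51623 / 10980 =-1277.58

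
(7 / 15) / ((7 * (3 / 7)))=7 / 45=0.16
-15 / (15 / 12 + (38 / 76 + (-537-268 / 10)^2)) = -1500 / 31787219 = -0.00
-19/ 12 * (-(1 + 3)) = 19/ 3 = 6.33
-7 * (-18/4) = 63/2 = 31.50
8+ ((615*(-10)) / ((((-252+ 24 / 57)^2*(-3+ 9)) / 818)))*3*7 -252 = -238625981 / 456968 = -522.19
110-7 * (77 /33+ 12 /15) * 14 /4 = 997 /30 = 33.23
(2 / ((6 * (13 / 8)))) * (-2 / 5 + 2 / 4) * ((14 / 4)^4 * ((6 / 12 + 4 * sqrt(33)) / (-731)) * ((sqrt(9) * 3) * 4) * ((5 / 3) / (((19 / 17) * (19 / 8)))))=-76832 * sqrt(33) / 201799 - 9604 / 201799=-2.23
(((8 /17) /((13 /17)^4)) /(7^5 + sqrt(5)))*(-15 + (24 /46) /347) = -19768421602146 /16097228954409551 + 1176201678*sqrt(5) /16097228954409551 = -0.00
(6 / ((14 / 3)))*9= 81 / 7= 11.57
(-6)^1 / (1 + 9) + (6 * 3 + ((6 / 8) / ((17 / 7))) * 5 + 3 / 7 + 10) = 69907 / 2380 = 29.37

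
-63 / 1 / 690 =-0.09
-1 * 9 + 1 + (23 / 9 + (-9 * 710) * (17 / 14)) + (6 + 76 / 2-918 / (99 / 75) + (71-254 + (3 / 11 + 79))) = -5904299 / 693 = -8519.91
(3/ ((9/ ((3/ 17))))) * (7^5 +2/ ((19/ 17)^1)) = 319367/ 323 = 988.75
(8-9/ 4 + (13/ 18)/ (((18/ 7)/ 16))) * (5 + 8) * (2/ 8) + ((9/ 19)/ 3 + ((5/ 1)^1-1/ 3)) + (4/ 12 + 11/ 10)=4869437/ 123120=39.55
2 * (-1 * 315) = -630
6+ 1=7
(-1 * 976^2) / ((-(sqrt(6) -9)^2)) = 952576 / (9 -sqrt(6))^2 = 22199.82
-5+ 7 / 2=-3 / 2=-1.50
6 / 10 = 3 / 5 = 0.60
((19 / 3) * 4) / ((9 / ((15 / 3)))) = 380 / 27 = 14.07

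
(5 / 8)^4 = 625 / 4096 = 0.15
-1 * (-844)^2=-712336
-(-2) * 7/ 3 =14/ 3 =4.67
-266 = -266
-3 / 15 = -0.20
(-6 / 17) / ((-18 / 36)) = 12 / 17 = 0.71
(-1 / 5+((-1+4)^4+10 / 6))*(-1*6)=-2474 / 5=-494.80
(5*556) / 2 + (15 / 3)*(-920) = -3210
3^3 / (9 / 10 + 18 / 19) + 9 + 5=372 / 13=28.62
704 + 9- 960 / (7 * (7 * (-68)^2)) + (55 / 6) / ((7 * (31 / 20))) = 940108819 / 1316973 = 713.84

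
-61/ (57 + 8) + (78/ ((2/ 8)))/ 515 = -0.33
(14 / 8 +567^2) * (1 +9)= 6429815 / 2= 3214907.50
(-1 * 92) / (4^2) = -23 / 4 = -5.75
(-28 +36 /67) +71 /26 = -43083 /1742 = -24.73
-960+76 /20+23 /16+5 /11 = -839791 /880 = -954.31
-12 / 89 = -0.13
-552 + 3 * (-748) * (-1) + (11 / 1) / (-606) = 1025341 / 606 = 1691.98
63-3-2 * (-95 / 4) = 215 / 2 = 107.50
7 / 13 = 0.54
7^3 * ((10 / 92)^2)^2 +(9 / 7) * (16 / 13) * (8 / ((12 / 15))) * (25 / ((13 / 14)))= 322413061375 / 756690064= 426.08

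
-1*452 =-452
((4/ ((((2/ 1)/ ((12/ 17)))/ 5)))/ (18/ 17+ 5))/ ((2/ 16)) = 960/ 103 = 9.32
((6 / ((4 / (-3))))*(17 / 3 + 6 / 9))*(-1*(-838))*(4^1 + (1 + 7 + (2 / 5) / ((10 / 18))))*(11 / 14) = -41771367 / 175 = -238693.53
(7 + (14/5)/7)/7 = 37/35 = 1.06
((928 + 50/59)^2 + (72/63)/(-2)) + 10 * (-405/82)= 862707.64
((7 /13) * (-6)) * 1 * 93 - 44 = -4478 /13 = -344.46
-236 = -236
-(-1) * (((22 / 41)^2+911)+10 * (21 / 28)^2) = 916.91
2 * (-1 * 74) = -148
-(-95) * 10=950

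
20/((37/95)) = 51.35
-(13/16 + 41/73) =-1605/1168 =-1.37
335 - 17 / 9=2998 / 9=333.11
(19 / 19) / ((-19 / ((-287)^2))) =-82369 / 19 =-4335.21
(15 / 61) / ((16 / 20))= 75 / 244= 0.31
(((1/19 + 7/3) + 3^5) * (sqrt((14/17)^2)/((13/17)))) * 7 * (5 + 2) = 9595082/741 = 12948.83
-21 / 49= -3 / 7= -0.43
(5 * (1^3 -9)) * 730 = -29200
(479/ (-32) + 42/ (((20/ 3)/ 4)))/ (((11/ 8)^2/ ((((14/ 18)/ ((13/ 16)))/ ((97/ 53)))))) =19434464/ 6866145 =2.83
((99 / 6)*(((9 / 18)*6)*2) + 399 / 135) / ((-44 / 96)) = -36704 / 165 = -222.45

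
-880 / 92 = -220 / 23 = -9.57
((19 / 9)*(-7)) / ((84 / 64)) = -304 / 27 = -11.26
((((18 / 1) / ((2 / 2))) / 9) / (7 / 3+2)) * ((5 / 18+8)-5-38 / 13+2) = 551 / 507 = 1.09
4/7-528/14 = -260/7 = -37.14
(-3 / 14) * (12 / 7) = -18 / 49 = -0.37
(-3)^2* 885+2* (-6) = 7953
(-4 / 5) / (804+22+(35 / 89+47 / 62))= -22072 / 22821105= -0.00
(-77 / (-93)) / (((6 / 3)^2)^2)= 77 / 1488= 0.05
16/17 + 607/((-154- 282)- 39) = -2719/8075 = -0.34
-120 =-120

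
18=18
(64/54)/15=32/405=0.08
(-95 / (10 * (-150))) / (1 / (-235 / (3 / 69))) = -20539 / 60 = -342.32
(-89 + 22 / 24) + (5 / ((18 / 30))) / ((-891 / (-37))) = -938087 / 10692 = -87.74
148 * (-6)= -888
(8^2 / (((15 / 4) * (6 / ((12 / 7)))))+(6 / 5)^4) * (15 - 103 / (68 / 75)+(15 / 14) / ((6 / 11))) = -8391872 / 12495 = -671.62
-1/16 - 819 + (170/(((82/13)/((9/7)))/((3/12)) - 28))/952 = -1123783/1372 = -819.08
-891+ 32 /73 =-65011 /73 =-890.56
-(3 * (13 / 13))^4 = -81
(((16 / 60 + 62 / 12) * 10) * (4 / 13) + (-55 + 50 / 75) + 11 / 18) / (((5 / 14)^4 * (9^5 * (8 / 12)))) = -83161036 / 1439319375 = -0.06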